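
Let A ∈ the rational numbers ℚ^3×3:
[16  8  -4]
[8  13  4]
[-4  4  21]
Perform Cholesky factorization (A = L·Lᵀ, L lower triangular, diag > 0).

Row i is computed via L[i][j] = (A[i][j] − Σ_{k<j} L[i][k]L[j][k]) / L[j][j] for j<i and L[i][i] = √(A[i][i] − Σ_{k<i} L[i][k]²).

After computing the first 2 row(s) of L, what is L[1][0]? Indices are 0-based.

L[1][0] = 2

Step 1: L[0][0] = √(16) = 4.
  L[1][0] = (8) / L[0][0] = 2.
Step 2: L[1][1] = √(9) = 3.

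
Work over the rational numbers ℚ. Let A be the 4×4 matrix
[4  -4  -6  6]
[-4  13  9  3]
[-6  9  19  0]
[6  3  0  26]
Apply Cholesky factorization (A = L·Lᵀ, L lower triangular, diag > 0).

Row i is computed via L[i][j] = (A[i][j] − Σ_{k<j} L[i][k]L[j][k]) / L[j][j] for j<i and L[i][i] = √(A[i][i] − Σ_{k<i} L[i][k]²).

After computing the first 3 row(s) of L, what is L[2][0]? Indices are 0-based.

L[2][0] = -3

Step 1: L[0][0] = √(4) = 2.
  L[1][0] = (-4) / L[0][0] = -2.
Step 2: L[1][1] = √(9) = 3.
  L[2][0] = (-6) / L[0][0] = -3.
  L[2][1] = (3) / L[1][1] = 1.
Step 3: L[2][2] = √(9) = 3.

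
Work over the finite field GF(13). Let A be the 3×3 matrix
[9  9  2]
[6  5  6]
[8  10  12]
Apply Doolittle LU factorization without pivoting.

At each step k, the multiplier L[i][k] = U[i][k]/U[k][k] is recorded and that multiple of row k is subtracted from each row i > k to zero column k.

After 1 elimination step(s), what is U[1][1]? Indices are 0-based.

U[1][1] = 12

Step 1: pivot at (0,0) is 9.
  row1 ← row1 − (5)·row0  ⇒  L[1][0]=5, U row1=(0, 12, 9)
  row2 ← row2 − (11)·row0  ⇒  L[2][0]=11, U row2=(0, 2, 3)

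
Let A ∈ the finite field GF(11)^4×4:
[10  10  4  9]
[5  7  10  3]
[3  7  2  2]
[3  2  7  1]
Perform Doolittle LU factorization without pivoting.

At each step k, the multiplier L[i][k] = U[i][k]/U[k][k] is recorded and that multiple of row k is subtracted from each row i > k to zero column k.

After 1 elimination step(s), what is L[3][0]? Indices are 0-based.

L[3][0] = 8

Step 1: pivot at (0,0) is 10.
  row1 ← row1 − (6)·row0  ⇒  L[1][0]=6, U row1=(0, 2, 8, 4)
  row2 ← row2 − (8)·row0  ⇒  L[2][0]=8, U row2=(0, 4, 3, 7)
  row3 ← row3 − (8)·row0  ⇒  L[3][0]=8, U row3=(0, 10, 8, 6)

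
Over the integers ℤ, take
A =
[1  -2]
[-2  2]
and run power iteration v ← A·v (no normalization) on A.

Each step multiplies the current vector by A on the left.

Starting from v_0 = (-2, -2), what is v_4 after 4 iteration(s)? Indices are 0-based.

v_4 = (34, -44)

v_0 = (-2, -2).
v_1 = A·v_0 = (2, 0).
v_2 = A·v_1 = (2, -4).
v_3 = A·v_2 = (10, -12).
v_4 = A·v_3 = (34, -44).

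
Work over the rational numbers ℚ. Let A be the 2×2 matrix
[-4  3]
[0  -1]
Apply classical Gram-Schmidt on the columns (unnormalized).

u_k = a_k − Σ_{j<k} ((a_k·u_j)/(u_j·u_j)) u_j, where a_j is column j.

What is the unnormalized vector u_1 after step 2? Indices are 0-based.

u_1 = (0, -1)

Step 1: u_0 = a_0 = (-4, 0).
Step 2: u_1 = a_1 − (-3/4)·u_0 = (0, -1).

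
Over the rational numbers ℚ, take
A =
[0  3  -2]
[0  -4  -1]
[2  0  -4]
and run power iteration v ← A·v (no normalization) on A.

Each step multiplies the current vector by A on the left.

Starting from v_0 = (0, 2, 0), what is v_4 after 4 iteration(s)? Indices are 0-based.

v_0 = (0, 2, 0).
v_1 = A·v_0 = (6, -8, 0).
v_2 = A·v_1 = (-24, 32, 12).
v_3 = A·v_2 = (72, -140, -96).
v_4 = A·v_3 = (-228, 656, 528).

v_4 = (-228, 656, 528)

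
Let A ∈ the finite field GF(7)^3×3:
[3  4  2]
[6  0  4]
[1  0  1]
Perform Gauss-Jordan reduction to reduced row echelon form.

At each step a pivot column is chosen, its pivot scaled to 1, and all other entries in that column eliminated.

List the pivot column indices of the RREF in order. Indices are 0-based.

pivot columns: 0, 1, 2

step 1: normalize row 0 (÷3) = (1, 6, 3)
  row 1: subtract 6×row0 = (0, 6, 0)
  row 2: subtract 1×row0 = (0, 1, 5)
step 2: normalize row 1 (÷6) = (0, 1, 0)
  row 0: subtract 6×row1 = (1, 0, 3)
  row 2: subtract 1×row1 = (0, 0, 5)
step 3: normalize row 2 (÷5) = (0, 0, 1)
  row 0: subtract 3×row2 = (1, 0, 0)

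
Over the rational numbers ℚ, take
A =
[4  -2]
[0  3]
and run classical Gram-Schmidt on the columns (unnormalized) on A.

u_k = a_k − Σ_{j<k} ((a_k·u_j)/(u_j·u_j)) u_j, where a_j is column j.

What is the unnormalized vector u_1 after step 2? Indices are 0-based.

u_1 = (0, 3)

Step 1: u_0 = a_0 = (4, 0).
Step 2: u_1 = a_1 − (-1/2)·u_0 = (0, 3).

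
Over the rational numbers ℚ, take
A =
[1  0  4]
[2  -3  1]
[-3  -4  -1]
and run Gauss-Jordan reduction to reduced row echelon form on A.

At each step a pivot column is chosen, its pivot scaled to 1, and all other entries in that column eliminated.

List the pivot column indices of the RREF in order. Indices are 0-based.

step 1: normalize row 0 (÷1) = (1, 0, 4)
  row 1: subtract 2×row0 = (0, -3, -7)
  row 2: subtract -3×row0 = (0, -4, 11)
step 2: normalize row 1 (÷-3) = (0, 1, 7/3)
  row 2: subtract -4×row1 = (0, 0, 61/3)
step 3: normalize row 2 (÷61/3) = (0, 0, 1)
  row 0: subtract 4×row2 = (1, 0, 0)
  row 1: subtract 7/3×row2 = (0, 1, 0)

pivot columns: 0, 1, 2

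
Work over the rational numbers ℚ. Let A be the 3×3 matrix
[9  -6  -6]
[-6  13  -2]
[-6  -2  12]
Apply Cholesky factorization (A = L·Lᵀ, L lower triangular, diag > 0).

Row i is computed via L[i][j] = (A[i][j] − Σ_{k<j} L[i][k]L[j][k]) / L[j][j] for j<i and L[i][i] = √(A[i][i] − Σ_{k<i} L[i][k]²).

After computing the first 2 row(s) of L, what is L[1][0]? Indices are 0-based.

L[1][0] = -2

Step 1: L[0][0] = √(9) = 3.
  L[1][0] = (-6) / L[0][0] = -2.
Step 2: L[1][1] = √(9) = 3.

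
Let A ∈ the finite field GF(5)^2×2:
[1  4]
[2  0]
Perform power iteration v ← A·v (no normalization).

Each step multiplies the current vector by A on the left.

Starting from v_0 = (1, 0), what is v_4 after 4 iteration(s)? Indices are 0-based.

v_0 = (1, 0).
v_1 = A·v_0 = (1, 2).
v_2 = A·v_1 = (4, 2).
v_3 = A·v_2 = (2, 3).
v_4 = A·v_3 = (4, 4).

v_4 = (4, 4)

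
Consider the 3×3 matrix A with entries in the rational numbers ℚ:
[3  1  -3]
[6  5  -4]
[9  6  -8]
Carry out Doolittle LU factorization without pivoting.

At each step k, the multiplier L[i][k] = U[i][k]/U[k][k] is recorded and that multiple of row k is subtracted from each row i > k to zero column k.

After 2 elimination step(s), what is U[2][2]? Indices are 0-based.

Step 1: pivot at (0,0) is 3.
  row1 ← row1 − (2)·row0  ⇒  L[1][0]=2, U row1=(0, 3, 2)
  row2 ← row2 − (3)·row0  ⇒  L[2][0]=3, U row2=(0, 3, 1)
Step 2: pivot at (1,1) is 3.
  row2 ← row2 − (1)·row1  ⇒  L[2][1]=1, U row2=(0, 0, -1)

U[2][2] = -1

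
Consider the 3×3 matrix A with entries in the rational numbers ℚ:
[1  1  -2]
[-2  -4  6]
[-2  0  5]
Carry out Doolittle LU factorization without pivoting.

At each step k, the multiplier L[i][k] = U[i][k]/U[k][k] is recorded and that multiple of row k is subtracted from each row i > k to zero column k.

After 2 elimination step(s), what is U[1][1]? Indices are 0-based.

U[1][1] = -2

[col 0] pivot 1
  R1 -= -2*R0 → (0, -2, 2)  (L[1][0] := -2)
  R2 -= -2*R0 → (0, 2, 1)  (L[2][0] := -2)
[col 1] pivot -2
  R2 -= -1*R1 → (0, 0, 3)  (L[2][1] := -1)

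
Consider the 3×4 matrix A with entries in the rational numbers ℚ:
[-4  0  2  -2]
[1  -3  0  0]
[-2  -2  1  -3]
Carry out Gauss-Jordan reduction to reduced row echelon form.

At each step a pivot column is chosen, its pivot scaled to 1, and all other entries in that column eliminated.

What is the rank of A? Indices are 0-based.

rank = 3

pivot(0,0)=-4: scale R0 → (1, 0, -1/2, 1/2)
  clear (1,0): R1 −= (1)R0 → (0, -3, 1/2, -1/2)
  clear (2,0): R2 −= (-2)R0 → (0, -2, 0, -2)
pivot(1,1)=-3: scale R1 → (0, 1, -1/6, 1/6)
  clear (2,1): R2 −= (-2)R1 → (0, 0, -1/3, -5/3)
pivot(2,2)=-1/3: scale R2 → (0, 0, 1, 5)
  clear (0,2): R0 −= (-1/2)R2 → (1, 0, 0, 3)
  clear (1,2): R1 −= (-1/6)R2 → (0, 1, 0, 1)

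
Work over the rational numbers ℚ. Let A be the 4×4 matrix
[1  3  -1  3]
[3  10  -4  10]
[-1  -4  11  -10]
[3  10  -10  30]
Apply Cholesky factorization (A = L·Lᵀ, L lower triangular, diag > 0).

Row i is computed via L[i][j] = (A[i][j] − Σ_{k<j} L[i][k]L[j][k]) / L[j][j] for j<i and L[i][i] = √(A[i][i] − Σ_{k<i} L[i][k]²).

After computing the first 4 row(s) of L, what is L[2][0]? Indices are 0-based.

L[2][0] = -1

Step 1: L[0][0] = √(1) = 1.
  L[1][0] = (3) / L[0][0] = 3.
Step 2: L[1][1] = √(1) = 1.
  L[2][0] = (-1) / L[0][0] = -1.
  L[2][1] = (-1) / L[1][1] = -1.
Step 3: L[2][2] = √(9) = 3.
  L[3][0] = (3) / L[0][0] = 3.
  L[3][1] = (1) / L[1][1] = 1.
  L[3][2] = (-6) / L[2][2] = -2.
Step 4: L[3][3] = √(16) = 4.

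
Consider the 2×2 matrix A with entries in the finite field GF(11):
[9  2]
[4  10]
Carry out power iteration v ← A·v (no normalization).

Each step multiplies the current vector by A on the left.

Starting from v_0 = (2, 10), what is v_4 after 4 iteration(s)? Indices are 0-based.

v_4 = (8, 3)

v_0 = (2, 10).
v_1 = A·v_0 = (5, 9).
v_2 = A·v_1 = (8, 0).
v_3 = A·v_2 = (6, 10).
v_4 = A·v_3 = (8, 3).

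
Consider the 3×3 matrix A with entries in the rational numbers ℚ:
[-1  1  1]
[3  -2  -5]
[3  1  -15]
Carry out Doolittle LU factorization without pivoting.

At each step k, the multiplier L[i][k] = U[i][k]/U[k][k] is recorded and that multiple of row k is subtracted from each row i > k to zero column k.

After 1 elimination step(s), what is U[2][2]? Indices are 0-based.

U[2][2] = -12

[col 0] pivot -1
  R1 -= -3*R0 → (0, 1, -2)  (L[1][0] := -3)
  R2 -= -3*R0 → (0, 4, -12)  (L[2][0] := -3)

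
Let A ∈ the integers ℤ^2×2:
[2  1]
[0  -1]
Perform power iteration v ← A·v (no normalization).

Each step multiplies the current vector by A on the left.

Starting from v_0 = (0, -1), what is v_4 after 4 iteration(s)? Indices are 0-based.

v_0 = (0, -1).
v_1 = A·v_0 = (-1, 1).
v_2 = A·v_1 = (-1, -1).
v_3 = A·v_2 = (-3, 1).
v_4 = A·v_3 = (-5, -1).

v_4 = (-5, -1)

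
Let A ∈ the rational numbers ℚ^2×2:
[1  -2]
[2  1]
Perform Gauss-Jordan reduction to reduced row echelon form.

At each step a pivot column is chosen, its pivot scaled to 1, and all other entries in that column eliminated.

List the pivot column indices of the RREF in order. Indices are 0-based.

pivot columns: 0, 1

step 1: normalize row 0 (÷1) = (1, -2)
  row 1: subtract 2×row0 = (0, 5)
step 2: normalize row 1 (÷5) = (0, 1)
  row 0: subtract -2×row1 = (1, 0)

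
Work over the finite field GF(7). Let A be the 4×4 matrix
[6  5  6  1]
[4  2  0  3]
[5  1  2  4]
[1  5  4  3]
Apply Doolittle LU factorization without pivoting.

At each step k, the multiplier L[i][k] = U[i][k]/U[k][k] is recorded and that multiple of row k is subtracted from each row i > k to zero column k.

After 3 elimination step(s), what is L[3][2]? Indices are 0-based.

[col 0] pivot 6
  R1 -= 3*R0 → (0, 1, 3, 0)  (L[1][0] := 3)
  R2 -= 2*R0 → (0, 5, 4, 2)  (L[2][0] := 2)
  R3 -= 6*R0 → (0, 3, 3, 4)  (L[3][0] := 6)
[col 1] pivot 1
  R2 -= 5*R1 → (0, 0, 3, 2)  (L[2][1] := 5)
  R3 -= 3*R1 → (0, 0, 1, 4)  (L[3][1] := 3)
[col 2] pivot 3
  R3 -= 5*R2 → (0, 0, 0, 1)  (L[3][2] := 5)

L[3][2] = 5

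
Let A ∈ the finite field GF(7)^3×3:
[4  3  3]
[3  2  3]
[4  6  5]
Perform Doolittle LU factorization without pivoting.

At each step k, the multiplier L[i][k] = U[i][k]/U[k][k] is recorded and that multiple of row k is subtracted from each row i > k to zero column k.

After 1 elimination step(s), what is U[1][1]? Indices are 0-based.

U[1][1] = 5

k=0: U[0][0]=4
  eliminate (1,0): mult=6, new row 1: (0, 5, 6); set L[1][0]=6
  eliminate (2,0): mult=1, new row 2: (0, 3, 2); set L[2][0]=1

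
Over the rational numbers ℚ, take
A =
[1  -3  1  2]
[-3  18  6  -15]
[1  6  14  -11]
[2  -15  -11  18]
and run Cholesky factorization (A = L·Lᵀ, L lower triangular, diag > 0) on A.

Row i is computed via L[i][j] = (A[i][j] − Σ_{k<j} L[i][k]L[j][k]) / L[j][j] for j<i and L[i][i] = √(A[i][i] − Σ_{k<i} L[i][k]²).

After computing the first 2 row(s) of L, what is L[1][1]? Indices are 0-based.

Step 1: L[0][0] = √(1) = 1.
  L[1][0] = (-3) / L[0][0] = -3.
Step 2: L[1][1] = √(9) = 3.

L[1][1] = 3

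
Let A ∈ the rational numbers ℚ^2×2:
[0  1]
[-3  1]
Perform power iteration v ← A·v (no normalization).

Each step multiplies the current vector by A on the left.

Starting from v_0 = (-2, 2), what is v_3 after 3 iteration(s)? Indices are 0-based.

v_0 = (-2, 2).
v_1 = A·v_0 = (2, 8).
v_2 = A·v_1 = (8, 2).
v_3 = A·v_2 = (2, -22).

v_3 = (2, -22)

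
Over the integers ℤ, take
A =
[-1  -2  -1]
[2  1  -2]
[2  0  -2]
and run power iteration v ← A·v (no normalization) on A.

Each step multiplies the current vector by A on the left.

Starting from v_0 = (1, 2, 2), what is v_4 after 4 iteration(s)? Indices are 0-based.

v_0 = (1, 2, 2).
v_1 = A·v_0 = (-7, 0, -2).
v_2 = A·v_1 = (9, -10, -10).
v_3 = A·v_2 = (21, 28, 38).
v_4 = A·v_3 = (-115, -6, -34).

v_4 = (-115, -6, -34)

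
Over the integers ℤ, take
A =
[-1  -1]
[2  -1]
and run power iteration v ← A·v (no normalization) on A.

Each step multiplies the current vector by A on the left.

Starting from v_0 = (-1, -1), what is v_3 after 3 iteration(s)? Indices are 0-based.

v_3 = (-4, -7)

v_0 = (-1, -1).
v_1 = A·v_0 = (2, -1).
v_2 = A·v_1 = (-1, 5).
v_3 = A·v_2 = (-4, -7).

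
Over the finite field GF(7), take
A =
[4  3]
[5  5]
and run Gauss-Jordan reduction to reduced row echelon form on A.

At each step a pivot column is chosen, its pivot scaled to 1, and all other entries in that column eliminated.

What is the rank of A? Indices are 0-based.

pivot(0,0)=4: scale R0 → (1, 6)
  clear (1,0): R1 −= (5)R0 → (0, 3)
pivot(1,1)=3: scale R1 → (0, 1)
  clear (0,1): R0 −= (6)R1 → (1, 0)

rank = 2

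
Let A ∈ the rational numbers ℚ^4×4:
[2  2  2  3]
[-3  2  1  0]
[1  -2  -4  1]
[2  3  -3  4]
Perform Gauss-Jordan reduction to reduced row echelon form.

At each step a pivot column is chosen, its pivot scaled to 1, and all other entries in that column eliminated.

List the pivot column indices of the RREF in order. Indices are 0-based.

[1] R0 /= 2  ⇒  (1, 1, 1, 3/2)
     R1 -= -3·R0  ⇒  (0, 5, 4, 9/2)
     R2 -= 1·R0  ⇒  (0, -3, -5, -1/2)
     R3 -= 2·R0  ⇒  (0, 1, -5, 1)
[2] R1 /= 5  ⇒  (0, 1, 4/5, 9/10)
     R0 -= 1·R1  ⇒  (1, 0, 1/5, 3/5)
     R2 -= -3·R1  ⇒  (0, 0, -13/5, 11/5)
     R3 -= 1·R1  ⇒  (0, 0, -29/5, 1/10)
[3] R2 /= -13/5  ⇒  (0, 0, 1, -11/13)
     R0 -= 1/5·R2  ⇒  (1, 0, 0, 10/13)
     R1 -= 4/5·R2  ⇒  (0, 1, 0, 41/26)
     R3 -= -29/5·R2  ⇒  (0, 0, 0, -125/26)
[4] R3 /= -125/26  ⇒  (0, 0, 0, 1)
     R0 -= 10/13·R3  ⇒  (1, 0, 0, 0)
     R1 -= 41/26·R3  ⇒  (0, 1, 0, 0)
     R2 -= -11/13·R3  ⇒  (0, 0, 1, 0)

pivot columns: 0, 1, 2, 3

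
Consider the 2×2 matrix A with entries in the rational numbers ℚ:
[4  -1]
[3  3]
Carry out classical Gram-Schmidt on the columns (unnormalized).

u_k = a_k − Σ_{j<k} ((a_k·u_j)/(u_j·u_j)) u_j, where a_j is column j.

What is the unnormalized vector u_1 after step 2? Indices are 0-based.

Step 1: u_0 = a_0 = (4, 3).
Step 2: u_1 = a_1 − (1/5)·u_0 = (-9/5, 12/5).

u_1 = (-9/5, 12/5)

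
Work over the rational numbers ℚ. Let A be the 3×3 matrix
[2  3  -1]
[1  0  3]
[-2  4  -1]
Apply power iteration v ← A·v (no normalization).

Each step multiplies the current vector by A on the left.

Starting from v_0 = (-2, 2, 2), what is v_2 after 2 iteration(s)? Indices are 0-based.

v_2 = (2, 30, 6)

v_0 = (-2, 2, 2).
v_1 = A·v_0 = (0, 4, 10).
v_2 = A·v_1 = (2, 30, 6).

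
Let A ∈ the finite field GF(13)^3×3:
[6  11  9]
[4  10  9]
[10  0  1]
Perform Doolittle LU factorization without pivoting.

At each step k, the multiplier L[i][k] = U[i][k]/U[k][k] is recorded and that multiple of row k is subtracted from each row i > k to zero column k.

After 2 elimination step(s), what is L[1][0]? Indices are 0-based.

L[1][0] = 5

k=0: U[0][0]=6
  eliminate (1,0): mult=5, new row 1: (0, 7, 3); set L[1][0]=5
  eliminate (2,0): mult=6, new row 2: (0, 12, 12); set L[2][0]=6
k=1: U[1][1]=7
  eliminate (2,1): mult=11, new row 2: (0, 0, 5); set L[2][1]=11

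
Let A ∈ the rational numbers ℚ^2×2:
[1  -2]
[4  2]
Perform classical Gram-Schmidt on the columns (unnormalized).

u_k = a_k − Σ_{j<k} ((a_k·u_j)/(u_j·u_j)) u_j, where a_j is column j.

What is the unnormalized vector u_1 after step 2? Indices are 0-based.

u_1 = (-40/17, 10/17)

Step 1: u_0 = a_0 = (1, 4).
Step 2: u_1 = a_1 − (6/17)·u_0 = (-40/17, 10/17).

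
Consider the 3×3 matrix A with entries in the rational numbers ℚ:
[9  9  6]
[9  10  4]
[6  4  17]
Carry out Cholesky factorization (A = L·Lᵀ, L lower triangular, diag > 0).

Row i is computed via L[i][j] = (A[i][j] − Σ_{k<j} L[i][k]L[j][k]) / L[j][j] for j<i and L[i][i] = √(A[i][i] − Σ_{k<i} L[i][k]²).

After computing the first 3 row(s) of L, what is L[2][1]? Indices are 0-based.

L[2][1] = -2

Step 1: L[0][0] = √(9) = 3.
  L[1][0] = (9) / L[0][0] = 3.
Step 2: L[1][1] = √(1) = 1.
  L[2][0] = (6) / L[0][0] = 2.
  L[2][1] = (-2) / L[1][1] = -2.
Step 3: L[2][2] = √(9) = 3.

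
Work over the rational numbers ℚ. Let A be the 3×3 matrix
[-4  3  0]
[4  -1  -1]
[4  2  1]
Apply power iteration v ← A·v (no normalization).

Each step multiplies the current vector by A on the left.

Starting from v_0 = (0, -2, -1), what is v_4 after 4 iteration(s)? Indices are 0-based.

v_4 = (1323, -1034, -373)

v_0 = (0, -2, -1).
v_1 = A·v_0 = (-6, 3, -5).
v_2 = A·v_1 = (33, -22, -23).
v_3 = A·v_2 = (-198, 177, 65).
v_4 = A·v_3 = (1323, -1034, -373).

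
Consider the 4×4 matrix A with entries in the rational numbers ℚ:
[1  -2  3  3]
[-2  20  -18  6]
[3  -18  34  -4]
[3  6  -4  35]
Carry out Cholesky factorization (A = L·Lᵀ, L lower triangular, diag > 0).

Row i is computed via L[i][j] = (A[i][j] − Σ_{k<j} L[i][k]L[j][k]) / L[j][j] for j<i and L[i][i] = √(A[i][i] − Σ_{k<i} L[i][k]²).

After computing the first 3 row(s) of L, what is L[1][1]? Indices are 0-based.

L[1][1] = 4

Step 1: L[0][0] = √(1) = 1.
  L[1][0] = (-2) / L[0][0] = -2.
Step 2: L[1][1] = √(16) = 4.
  L[2][0] = (3) / L[0][0] = 3.
  L[2][1] = (-12) / L[1][1] = -3.
Step 3: L[2][2] = √(16) = 4.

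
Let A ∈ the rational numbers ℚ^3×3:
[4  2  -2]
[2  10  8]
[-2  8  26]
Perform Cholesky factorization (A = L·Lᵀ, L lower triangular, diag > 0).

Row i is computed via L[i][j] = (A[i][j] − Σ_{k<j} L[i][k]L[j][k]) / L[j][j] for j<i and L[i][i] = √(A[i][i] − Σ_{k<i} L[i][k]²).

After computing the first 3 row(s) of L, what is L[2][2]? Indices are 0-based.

Step 1: L[0][0] = √(4) = 2.
  L[1][0] = (2) / L[0][0] = 1.
Step 2: L[1][1] = √(9) = 3.
  L[2][0] = (-2) / L[0][0] = -1.
  L[2][1] = (9) / L[1][1] = 3.
Step 3: L[2][2] = √(16) = 4.

L[2][2] = 4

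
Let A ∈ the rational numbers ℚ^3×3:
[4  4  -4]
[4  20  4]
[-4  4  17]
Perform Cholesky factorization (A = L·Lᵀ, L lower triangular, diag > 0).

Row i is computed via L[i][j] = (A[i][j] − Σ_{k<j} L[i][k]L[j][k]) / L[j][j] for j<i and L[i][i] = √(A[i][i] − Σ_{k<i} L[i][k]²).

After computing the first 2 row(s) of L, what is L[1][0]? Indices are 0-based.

Step 1: L[0][0] = √(4) = 2.
  L[1][0] = (4) / L[0][0] = 2.
Step 2: L[1][1] = √(16) = 4.

L[1][0] = 2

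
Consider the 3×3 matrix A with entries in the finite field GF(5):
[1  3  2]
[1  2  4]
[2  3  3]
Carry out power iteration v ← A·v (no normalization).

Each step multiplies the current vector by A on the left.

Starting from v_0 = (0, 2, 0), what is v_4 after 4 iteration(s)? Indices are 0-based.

v_4 = (0, 1, 3)

v_0 = (0, 2, 0).
v_1 = A·v_0 = (1, 4, 1).
v_2 = A·v_1 = (0, 3, 2).
v_3 = A·v_2 = (3, 4, 0).
v_4 = A·v_3 = (0, 1, 3).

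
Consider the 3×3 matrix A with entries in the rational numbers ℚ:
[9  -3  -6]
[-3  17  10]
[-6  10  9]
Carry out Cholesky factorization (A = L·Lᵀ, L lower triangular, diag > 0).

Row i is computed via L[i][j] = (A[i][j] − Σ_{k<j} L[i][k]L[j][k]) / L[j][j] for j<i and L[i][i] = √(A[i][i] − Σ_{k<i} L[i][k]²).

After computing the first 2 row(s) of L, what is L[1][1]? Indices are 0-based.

L[1][1] = 4

Step 1: L[0][0] = √(9) = 3.
  L[1][0] = (-3) / L[0][0] = -1.
Step 2: L[1][1] = √(16) = 4.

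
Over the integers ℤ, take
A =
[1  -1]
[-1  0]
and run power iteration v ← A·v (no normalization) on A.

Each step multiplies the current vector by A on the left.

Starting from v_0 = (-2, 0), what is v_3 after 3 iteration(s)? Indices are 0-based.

v_3 = (-6, 4)

v_0 = (-2, 0).
v_1 = A·v_0 = (-2, 2).
v_2 = A·v_1 = (-4, 2).
v_3 = A·v_2 = (-6, 4).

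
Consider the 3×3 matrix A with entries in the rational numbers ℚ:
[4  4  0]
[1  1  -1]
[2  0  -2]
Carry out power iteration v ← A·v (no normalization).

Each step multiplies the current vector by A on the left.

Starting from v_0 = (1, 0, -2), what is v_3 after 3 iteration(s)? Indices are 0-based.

v_3 = (116, 33, 64)

v_0 = (1, 0, -2).
v_1 = A·v_0 = (4, 3, 6).
v_2 = A·v_1 = (28, 1, -4).
v_3 = A·v_2 = (116, 33, 64).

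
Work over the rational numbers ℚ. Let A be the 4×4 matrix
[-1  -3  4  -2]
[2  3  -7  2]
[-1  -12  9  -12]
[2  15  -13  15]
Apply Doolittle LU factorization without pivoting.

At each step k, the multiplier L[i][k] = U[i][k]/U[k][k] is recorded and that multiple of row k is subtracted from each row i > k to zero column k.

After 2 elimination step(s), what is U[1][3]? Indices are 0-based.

U[1][3] = -2

Step 1: pivot at (0,0) is -1.
  row1 ← row1 − (-2)·row0  ⇒  L[1][0]=-2, U row1=(0, -3, 1, -2)
  row2 ← row2 − (1)·row0  ⇒  L[2][0]=1, U row2=(0, -9, 5, -10)
  row3 ← row3 − (-2)·row0  ⇒  L[3][0]=-2, U row3=(0, 9, -5, 11)
Step 2: pivot at (1,1) is -3.
  row2 ← row2 − (3)·row1  ⇒  L[2][1]=3, U row2=(0, 0, 2, -4)
  row3 ← row3 − (-3)·row1  ⇒  L[3][1]=-3, U row3=(0, 0, -2, 5)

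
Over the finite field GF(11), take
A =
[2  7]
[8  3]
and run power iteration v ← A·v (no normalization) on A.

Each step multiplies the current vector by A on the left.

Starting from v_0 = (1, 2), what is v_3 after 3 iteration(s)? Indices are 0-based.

v_3 = (9, 10)

v_0 = (1, 2).
v_1 = A·v_0 = (5, 3).
v_2 = A·v_1 = (9, 5).
v_3 = A·v_2 = (9, 10).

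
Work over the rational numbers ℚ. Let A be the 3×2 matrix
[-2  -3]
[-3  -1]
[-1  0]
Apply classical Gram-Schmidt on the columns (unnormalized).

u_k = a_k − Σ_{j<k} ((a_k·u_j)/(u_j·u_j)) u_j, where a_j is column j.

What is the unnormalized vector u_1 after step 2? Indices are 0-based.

Step 1: u_0 = a_0 = (-2, -3, -1).
Step 2: u_1 = a_1 − (9/14)·u_0 = (-12/7, 13/14, 9/14).

u_1 = (-12/7, 13/14, 9/14)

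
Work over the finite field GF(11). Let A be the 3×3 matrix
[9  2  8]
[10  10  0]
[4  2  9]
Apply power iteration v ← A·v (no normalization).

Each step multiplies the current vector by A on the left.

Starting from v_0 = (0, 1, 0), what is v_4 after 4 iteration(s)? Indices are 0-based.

v_0 = (0, 1, 0).
v_1 = A·v_0 = (2, 10, 2).
v_2 = A·v_1 = (10, 10, 2).
v_3 = A·v_2 = (5, 2, 1).
v_4 = A·v_3 = (2, 4, 0).

v_4 = (2, 4, 0)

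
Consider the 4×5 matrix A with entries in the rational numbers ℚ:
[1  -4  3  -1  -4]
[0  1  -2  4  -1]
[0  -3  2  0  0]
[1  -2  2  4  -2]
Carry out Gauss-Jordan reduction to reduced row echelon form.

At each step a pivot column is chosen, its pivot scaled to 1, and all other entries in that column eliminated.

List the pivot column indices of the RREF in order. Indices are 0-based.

step 1: normalize row 0 (÷1) = (1, -4, 3, -1, -4)
  row 3: subtract 1×row0 = (0, 2, -1, 5, 2)
step 2: normalize row 1 (÷1) = (0, 1, -2, 4, -1)
  row 0: subtract -4×row1 = (1, 0, -5, 15, -8)
  row 2: subtract -3×row1 = (0, 0, -4, 12, -3)
  row 3: subtract 2×row1 = (0, 0, 3, -3, 4)
step 3: normalize row 2 (÷-4) = (0, 0, 1, -3, 3/4)
  row 0: subtract -5×row2 = (1, 0, 0, 0, -17/4)
  row 1: subtract -2×row2 = (0, 1, 0, -2, 1/2)
  row 3: subtract 3×row2 = (0, 0, 0, 6, 7/4)
step 4: normalize row 3 (÷6) = (0, 0, 0, 1, 7/24)
  row 1: subtract -2×row3 = (0, 1, 0, 0, 13/12)
  row 2: subtract -3×row3 = (0, 0, 1, 0, 13/8)

pivot columns: 0, 1, 2, 3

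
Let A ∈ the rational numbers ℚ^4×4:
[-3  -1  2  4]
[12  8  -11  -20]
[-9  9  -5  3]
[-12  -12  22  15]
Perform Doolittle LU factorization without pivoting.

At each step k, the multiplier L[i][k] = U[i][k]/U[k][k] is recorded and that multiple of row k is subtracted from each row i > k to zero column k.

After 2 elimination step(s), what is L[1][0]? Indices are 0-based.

Step 1: pivot at (0,0) is -3.
  row1 ← row1 − (-4)·row0  ⇒  L[1][0]=-4, U row1=(0, 4, -3, -4)
  row2 ← row2 − (3)·row0  ⇒  L[2][0]=3, U row2=(0, 12, -11, -9)
  row3 ← row3 − (4)·row0  ⇒  L[3][0]=4, U row3=(0, -8, 14, -1)
Step 2: pivot at (1,1) is 4.
  row2 ← row2 − (3)·row1  ⇒  L[2][1]=3, U row2=(0, 0, -2, 3)
  row3 ← row3 − (-2)·row1  ⇒  L[3][1]=-2, U row3=(0, 0, 8, -9)

L[1][0] = -4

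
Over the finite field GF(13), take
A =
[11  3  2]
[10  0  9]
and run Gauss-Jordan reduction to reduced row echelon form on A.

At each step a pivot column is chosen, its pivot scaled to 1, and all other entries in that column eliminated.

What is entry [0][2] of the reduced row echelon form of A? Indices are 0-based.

[1] R0 /= 11  ⇒  (1, 5, 12)
     R1 -= 10·R0  ⇒  (0, 2, 6)
[2] R1 /= 2  ⇒  (0, 1, 3)
     R0 -= 5·R1  ⇒  (1, 0, 10)

M[0][2] = 10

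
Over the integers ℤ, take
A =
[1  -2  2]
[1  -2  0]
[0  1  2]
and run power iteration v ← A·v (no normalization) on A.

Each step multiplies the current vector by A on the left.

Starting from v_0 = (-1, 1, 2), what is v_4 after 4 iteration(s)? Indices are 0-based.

v_4 = (53, 11, 45)

v_0 = (-1, 1, 2).
v_1 = A·v_0 = (1, -3, 5).
v_2 = A·v_1 = (17, 7, 7).
v_3 = A·v_2 = (17, 3, 21).
v_4 = A·v_3 = (53, 11, 45).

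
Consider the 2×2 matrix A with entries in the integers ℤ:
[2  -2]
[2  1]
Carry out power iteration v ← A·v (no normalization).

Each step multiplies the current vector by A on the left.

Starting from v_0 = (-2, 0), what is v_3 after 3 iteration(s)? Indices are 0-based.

v_0 = (-2, 0).
v_1 = A·v_0 = (-4, -4).
v_2 = A·v_1 = (0, -12).
v_3 = A·v_2 = (24, -12).

v_3 = (24, -12)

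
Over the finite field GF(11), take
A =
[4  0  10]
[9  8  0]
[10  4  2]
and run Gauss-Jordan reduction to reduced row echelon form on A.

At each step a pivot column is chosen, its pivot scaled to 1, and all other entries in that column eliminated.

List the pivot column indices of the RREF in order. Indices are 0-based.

pivot columns: 0, 1, 2

[1] R0 /= 4  ⇒  (1, 0, 8)
     R1 -= 9·R0  ⇒  (0, 8, 5)
     R2 -= 10·R0  ⇒  (0, 4, 10)
[2] R1 /= 8  ⇒  (0, 1, 2)
     R2 -= 4·R1  ⇒  (0, 0, 2)
[3] R2 /= 2  ⇒  (0, 0, 1)
     R0 -= 8·R2  ⇒  (1, 0, 0)
     R1 -= 2·R2  ⇒  (0, 1, 0)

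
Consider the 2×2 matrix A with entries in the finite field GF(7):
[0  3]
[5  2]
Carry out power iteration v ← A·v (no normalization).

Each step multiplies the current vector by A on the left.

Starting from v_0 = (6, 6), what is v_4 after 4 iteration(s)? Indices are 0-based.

v_0 = (6, 6).
v_1 = A·v_0 = (4, 0).
v_2 = A·v_1 = (0, 6).
v_3 = A·v_2 = (4, 5).
v_4 = A·v_3 = (1, 2).

v_4 = (1, 2)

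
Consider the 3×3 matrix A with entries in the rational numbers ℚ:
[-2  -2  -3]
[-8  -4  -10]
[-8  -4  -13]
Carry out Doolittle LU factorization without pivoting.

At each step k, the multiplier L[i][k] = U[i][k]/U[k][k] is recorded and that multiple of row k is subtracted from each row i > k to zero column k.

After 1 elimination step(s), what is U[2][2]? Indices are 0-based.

U[2][2] = -1

k=0: U[0][0]=-2
  eliminate (1,0): mult=4, new row 1: (0, 4, 2); set L[1][0]=4
  eliminate (2,0): mult=4, new row 2: (0, 4, -1); set L[2][0]=4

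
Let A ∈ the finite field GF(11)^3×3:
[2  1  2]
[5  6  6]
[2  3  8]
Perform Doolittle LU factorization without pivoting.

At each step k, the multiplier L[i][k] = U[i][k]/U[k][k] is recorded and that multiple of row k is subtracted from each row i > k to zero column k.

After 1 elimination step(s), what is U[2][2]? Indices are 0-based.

U[2][2] = 6

k=0: U[0][0]=2
  eliminate (1,0): mult=8, new row 1: (0, 9, 1); set L[1][0]=8
  eliminate (2,0): mult=1, new row 2: (0, 2, 6); set L[2][0]=1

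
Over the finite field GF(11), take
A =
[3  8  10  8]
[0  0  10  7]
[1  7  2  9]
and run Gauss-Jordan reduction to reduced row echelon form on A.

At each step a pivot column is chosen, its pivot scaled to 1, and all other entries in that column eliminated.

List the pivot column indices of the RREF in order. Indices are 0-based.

step 1: normalize row 0 (÷3) = (1, 10, 7, 10)
  row 2: subtract 1×row0 = (0, 8, 6, 10)
step 2: exchange rows 1,2
step 2: normalize row 1 (÷8) = (0, 1, 9, 4)
  row 0: subtract 10×row1 = (1, 0, 5, 3)
step 3: normalize row 2 (÷10) = (0, 0, 1, 4)
  row 0: subtract 5×row2 = (1, 0, 0, 5)
  row 1: subtract 9×row2 = (0, 1, 0, 1)

pivot columns: 0, 1, 2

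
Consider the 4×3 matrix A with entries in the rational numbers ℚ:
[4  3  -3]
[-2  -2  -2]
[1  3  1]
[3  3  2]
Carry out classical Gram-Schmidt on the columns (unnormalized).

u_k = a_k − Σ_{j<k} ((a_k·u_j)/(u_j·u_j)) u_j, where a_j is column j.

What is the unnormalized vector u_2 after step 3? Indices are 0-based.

Step 1: u_0 = a_0 = (4, -2, 1, 3).
Step 2: u_1 = a_1 − (14/15)·u_0 = (-11/15, -2/15, 31/15, 1/5).
Step 3: u_2 = a_2 − (-1/30)·u_0 − (74/73)·u_1 = (-155/73, -141/73, -155/146, 277/146).

u_2 = (-155/73, -141/73, -155/146, 277/146)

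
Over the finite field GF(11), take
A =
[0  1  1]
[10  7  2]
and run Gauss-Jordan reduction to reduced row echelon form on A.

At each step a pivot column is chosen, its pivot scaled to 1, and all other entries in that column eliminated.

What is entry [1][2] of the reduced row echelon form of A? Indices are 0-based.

step 1: exchange rows 0,1
step 1: normalize row 0 (÷10) = (1, 4, 9)
step 2: normalize row 1 (÷1) = (0, 1, 1)
  row 0: subtract 4×row1 = (1, 0, 5)

M[1][2] = 1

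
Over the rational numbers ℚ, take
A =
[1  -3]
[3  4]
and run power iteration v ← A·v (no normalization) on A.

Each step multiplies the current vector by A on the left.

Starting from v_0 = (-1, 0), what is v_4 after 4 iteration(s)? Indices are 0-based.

v_4 = (161, 15)

v_0 = (-1, 0).
v_1 = A·v_0 = (-1, -3).
v_2 = A·v_1 = (8, -15).
v_3 = A·v_2 = (53, -36).
v_4 = A·v_3 = (161, 15).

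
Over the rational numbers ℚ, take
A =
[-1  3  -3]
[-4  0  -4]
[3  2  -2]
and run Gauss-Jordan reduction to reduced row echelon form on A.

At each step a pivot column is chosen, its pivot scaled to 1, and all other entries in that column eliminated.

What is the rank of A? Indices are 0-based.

[1] R0 /= -1  ⇒  (1, -3, 3)
     R1 -= -4·R0  ⇒  (0, -12, 8)
     R2 -= 3·R0  ⇒  (0, 11, -11)
[2] R1 /= -12  ⇒  (0, 1, -2/3)
     R0 -= -3·R1  ⇒  (1, 0, 1)
     R2 -= 11·R1  ⇒  (0, 0, -11/3)
[3] R2 /= -11/3  ⇒  (0, 0, 1)
     R0 -= 1·R2  ⇒  (1, 0, 0)
     R1 -= -2/3·R2  ⇒  (0, 1, 0)

rank = 3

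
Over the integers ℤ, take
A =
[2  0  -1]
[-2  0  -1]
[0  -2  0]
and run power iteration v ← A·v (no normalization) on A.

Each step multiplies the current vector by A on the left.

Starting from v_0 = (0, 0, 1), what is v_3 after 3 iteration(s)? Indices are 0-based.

v_0 = (0, 0, 1).
v_1 = A·v_0 = (-1, -1, 0).
v_2 = A·v_1 = (-2, 2, 2).
v_3 = A·v_2 = (-6, 2, -4).

v_3 = (-6, 2, -4)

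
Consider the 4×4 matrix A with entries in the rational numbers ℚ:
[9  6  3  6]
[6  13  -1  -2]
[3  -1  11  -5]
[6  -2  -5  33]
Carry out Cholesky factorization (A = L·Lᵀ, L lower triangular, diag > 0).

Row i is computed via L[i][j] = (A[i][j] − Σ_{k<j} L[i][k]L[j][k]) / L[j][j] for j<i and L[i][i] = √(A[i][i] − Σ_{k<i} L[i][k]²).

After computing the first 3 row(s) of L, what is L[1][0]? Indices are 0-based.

L[1][0] = 2

Step 1: L[0][0] = √(9) = 3.
  L[1][0] = (6) / L[0][0] = 2.
Step 2: L[1][1] = √(9) = 3.
  L[2][0] = (3) / L[0][0] = 1.
  L[2][1] = (-3) / L[1][1] = -1.
Step 3: L[2][2] = √(9) = 3.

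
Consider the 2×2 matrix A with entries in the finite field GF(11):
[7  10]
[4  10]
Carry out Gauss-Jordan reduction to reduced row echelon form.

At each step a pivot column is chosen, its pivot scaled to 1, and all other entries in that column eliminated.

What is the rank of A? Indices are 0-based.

pivot(0,0)=7: scale R0 → (1, 3)
  clear (1,0): R1 −= (4)R0 → (0, 9)
pivot(1,1)=9: scale R1 → (0, 1)
  clear (0,1): R0 −= (3)R1 → (1, 0)

rank = 2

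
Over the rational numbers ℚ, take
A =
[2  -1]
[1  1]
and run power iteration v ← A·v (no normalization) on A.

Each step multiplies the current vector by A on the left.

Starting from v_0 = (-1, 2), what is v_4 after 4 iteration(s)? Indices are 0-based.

v_0 = (-1, 2).
v_1 = A·v_0 = (-4, 1).
v_2 = A·v_1 = (-9, -3).
v_3 = A·v_2 = (-15, -12).
v_4 = A·v_3 = (-18, -27).

v_4 = (-18, -27)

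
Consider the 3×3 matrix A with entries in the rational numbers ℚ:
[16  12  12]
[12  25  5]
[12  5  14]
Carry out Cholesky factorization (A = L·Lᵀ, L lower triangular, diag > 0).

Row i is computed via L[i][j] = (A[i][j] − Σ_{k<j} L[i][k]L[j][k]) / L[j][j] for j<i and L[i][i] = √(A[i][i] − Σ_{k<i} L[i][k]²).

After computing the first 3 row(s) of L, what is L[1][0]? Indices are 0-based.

Step 1: L[0][0] = √(16) = 4.
  L[1][0] = (12) / L[0][0] = 3.
Step 2: L[1][1] = √(16) = 4.
  L[2][0] = (12) / L[0][0] = 3.
  L[2][1] = (-4) / L[1][1] = -1.
Step 3: L[2][2] = √(4) = 2.

L[1][0] = 3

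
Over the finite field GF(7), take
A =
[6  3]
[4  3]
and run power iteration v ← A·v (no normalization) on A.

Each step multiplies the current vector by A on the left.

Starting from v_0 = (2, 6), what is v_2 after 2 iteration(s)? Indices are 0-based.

v_2 = (6, 2)

v_0 = (2, 6).
v_1 = A·v_0 = (2, 5).
v_2 = A·v_1 = (6, 2).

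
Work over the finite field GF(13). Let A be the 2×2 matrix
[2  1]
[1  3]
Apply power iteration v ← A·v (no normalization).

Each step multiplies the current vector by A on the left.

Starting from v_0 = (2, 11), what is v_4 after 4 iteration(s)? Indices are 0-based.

v_0 = (2, 11).
v_1 = A·v_0 = (2, 9).
v_2 = A·v_1 = (0, 3).
v_3 = A·v_2 = (3, 9).
v_4 = A·v_3 = (2, 4).

v_4 = (2, 4)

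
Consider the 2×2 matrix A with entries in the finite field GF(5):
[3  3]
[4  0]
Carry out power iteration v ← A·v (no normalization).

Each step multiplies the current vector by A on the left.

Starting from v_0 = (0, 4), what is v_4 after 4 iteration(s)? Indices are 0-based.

v_4 = (3, 3)

v_0 = (0, 4).
v_1 = A·v_0 = (2, 0).
v_2 = A·v_1 = (1, 3).
v_3 = A·v_2 = (2, 4).
v_4 = A·v_3 = (3, 3).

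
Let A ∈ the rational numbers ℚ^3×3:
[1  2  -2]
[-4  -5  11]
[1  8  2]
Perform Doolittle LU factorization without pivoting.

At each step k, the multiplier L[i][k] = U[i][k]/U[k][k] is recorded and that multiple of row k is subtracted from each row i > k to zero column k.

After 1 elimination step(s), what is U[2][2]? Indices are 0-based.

U[2][2] = 4

Step 1: pivot at (0,0) is 1.
  row1 ← row1 − (-4)·row0  ⇒  L[1][0]=-4, U row1=(0, 3, 3)
  row2 ← row2 − (1)·row0  ⇒  L[2][0]=1, U row2=(0, 6, 4)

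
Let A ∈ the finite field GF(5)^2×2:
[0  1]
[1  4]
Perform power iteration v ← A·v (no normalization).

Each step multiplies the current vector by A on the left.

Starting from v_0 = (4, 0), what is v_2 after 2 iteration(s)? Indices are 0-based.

v_0 = (4, 0).
v_1 = A·v_0 = (0, 4).
v_2 = A·v_1 = (4, 1).

v_2 = (4, 1)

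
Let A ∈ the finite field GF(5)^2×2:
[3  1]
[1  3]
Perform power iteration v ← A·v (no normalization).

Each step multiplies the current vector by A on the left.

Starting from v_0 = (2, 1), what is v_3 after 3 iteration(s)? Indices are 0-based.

v_3 = (0, 2)

v_0 = (2, 1).
v_1 = A·v_0 = (2, 0).
v_2 = A·v_1 = (1, 2).
v_3 = A·v_2 = (0, 2).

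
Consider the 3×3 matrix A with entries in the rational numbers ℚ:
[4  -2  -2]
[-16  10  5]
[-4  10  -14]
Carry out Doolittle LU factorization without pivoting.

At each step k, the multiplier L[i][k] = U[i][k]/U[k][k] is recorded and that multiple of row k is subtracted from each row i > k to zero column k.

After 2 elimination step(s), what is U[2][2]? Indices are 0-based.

U[2][2] = -4

Step 1: pivot at (0,0) is 4.
  row1 ← row1 − (-4)·row0  ⇒  L[1][0]=-4, U row1=(0, 2, -3)
  row2 ← row2 − (-1)·row0  ⇒  L[2][0]=-1, U row2=(0, 8, -16)
Step 2: pivot at (1,1) is 2.
  row2 ← row2 − (4)·row1  ⇒  L[2][1]=4, U row2=(0, 0, -4)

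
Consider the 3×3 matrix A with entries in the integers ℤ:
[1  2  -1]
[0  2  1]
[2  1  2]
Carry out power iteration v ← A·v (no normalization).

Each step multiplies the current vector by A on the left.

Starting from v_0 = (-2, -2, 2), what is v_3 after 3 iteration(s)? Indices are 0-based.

v_0 = (-2, -2, 2).
v_1 = A·v_0 = (-8, -2, -2).
v_2 = A·v_1 = (-10, -6, -22).
v_3 = A·v_2 = (0, -34, -70).

v_3 = (0, -34, -70)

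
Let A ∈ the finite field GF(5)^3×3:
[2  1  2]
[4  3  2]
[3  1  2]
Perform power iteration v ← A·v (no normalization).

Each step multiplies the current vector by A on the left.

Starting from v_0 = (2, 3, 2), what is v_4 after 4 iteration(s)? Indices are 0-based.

v_4 = (2, 4, 3)

v_0 = (2, 3, 2).
v_1 = A·v_0 = (1, 1, 3).
v_2 = A·v_1 = (4, 3, 0).
v_3 = A·v_2 = (1, 0, 0).
v_4 = A·v_3 = (2, 4, 3).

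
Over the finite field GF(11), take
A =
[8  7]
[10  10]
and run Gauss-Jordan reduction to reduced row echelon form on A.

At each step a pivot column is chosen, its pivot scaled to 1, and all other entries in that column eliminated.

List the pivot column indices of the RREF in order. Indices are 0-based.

pivot(0,0)=8: scale R0 → (1, 5)
  clear (1,0): R1 −= (10)R0 → (0, 4)
pivot(1,1)=4: scale R1 → (0, 1)
  clear (0,1): R0 −= (5)R1 → (1, 0)

pivot columns: 0, 1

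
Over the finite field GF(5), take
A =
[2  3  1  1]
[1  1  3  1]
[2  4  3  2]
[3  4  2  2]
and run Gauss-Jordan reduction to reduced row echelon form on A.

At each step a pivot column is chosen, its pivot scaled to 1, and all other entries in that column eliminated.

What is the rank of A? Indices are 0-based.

rank = 4

step 1: normalize row 0 (÷2) = (1, 4, 3, 3)
  row 1: subtract 1×row0 = (0, 2, 0, 3)
  row 2: subtract 2×row0 = (0, 1, 2, 1)
  row 3: subtract 3×row0 = (0, 2, 3, 3)
step 2: normalize row 1 (÷2) = (0, 1, 0, 4)
  row 0: subtract 4×row1 = (1, 0, 3, 2)
  row 2: subtract 1×row1 = (0, 0, 2, 2)
  row 3: subtract 2×row1 = (0, 0, 3, 0)
step 3: normalize row 2 (÷2) = (0, 0, 1, 1)
  row 0: subtract 3×row2 = (1, 0, 0, 4)
  row 3: subtract 3×row2 = (0, 0, 0, 2)
step 4: normalize row 3 (÷2) = (0, 0, 0, 1)
  row 0: subtract 4×row3 = (1, 0, 0, 0)
  row 1: subtract 4×row3 = (0, 1, 0, 0)
  row 2: subtract 1×row3 = (0, 0, 1, 0)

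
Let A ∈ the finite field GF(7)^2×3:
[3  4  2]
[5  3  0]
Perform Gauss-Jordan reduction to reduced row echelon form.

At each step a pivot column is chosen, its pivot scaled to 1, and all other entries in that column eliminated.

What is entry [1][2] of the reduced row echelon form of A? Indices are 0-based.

M[1][2] = 6

step 1: normalize row 0 (÷3) = (1, 6, 3)
  row 1: subtract 5×row0 = (0, 1, 6)
step 2: normalize row 1 (÷1) = (0, 1, 6)
  row 0: subtract 6×row1 = (1, 0, 2)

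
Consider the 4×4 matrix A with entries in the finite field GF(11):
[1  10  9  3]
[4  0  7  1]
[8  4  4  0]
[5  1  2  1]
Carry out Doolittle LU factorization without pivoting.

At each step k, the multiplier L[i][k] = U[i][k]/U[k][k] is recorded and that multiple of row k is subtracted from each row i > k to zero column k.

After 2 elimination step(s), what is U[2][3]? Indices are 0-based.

U[2][3] = 9

Step 1: pivot at (0,0) is 1.
  row1 ← row1 − (4)·row0  ⇒  L[1][0]=4, U row1=(0, 4, 4, 0)
  row2 ← row2 − (8)·row0  ⇒  L[2][0]=8, U row2=(0, 1, 9, 9)
  row3 ← row3 − (5)·row0  ⇒  L[3][0]=5, U row3=(0, 6, 1, 8)
Step 2: pivot at (1,1) is 4.
  row2 ← row2 − (3)·row1  ⇒  L[2][1]=3, U row2=(0, 0, 8, 9)
  row3 ← row3 − (7)·row1  ⇒  L[3][1]=7, U row3=(0, 0, 6, 8)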